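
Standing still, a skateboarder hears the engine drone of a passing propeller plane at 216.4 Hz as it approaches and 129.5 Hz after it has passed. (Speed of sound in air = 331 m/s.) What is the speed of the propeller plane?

83 m/s

f₁/f₂ = (v + v_s)/(v − v_s), so v_s = v · (f₁ − f₂)/(f₁ + f₂).
v_s = 331 × (216.4 − 129.5)/(216.4 + 129.5) = 331 × 86.9/345.9 ≈ 83 m/s.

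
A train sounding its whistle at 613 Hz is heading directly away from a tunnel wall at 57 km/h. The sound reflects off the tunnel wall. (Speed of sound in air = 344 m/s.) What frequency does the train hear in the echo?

57 km/h = 15.83 m/s.
The tunnel wall receives the sound from a moving source: f₁ = f₀ · v/(v + v_e) = 613 × 344/359.83 ≈ 586 Hz.
On the return leg the train is a moving observer: f₂ = f₁ · (v − v_e)/v = 586 × 328.17/344 ≈ 559 Hz.
Equivalently f₂ = f₀ · (v − v_e)/(v + v_e).

559 Hz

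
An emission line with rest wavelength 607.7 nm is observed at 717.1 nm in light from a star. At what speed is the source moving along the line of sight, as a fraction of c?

λ'/λ₀ = 1.1800 > 1 (redshift), so the source is receding.
λ'/λ₀ = √((1 + β)/(1 − β)) for a receding source ⇒ β = (r² − 1)/(r² + 1) with r = λ'/λ₀.
β = (1.3925 − 1)/(1.3925 + 1) ≈ 0.164.

0.164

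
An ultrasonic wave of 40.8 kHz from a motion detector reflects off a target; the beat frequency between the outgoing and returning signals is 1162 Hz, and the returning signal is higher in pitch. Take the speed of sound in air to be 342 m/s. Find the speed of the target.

4.8 m/s

Double Doppler shift off a moving reflector: f₂ = f₀ · (v + u)/(v − u) (u > 0 toward emitter).
Returning signal is higher, so f₂ = f₀ + Δf = 40800 + 1162 = 41962 Hz.
Rearranging, u = v · (f₂ − f₀)/(f₂ + f₀) = 342 × 1162/82762 ≈ 4.8 m/s.
So the target is moving at 4.8 m/s toward the emitter.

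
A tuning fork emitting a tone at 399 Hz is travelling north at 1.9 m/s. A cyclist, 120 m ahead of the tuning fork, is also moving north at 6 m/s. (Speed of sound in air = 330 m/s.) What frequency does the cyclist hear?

The cyclist is ahead, so the tuning fork is moving toward it while the cyclist is moving away from the tuning fork.
General Doppler shift: f' = f · (v − v_o)/(v − v_s).
f' = 399 × (330 − 6)/(330 − 1.9) = 399 × 324/328.1 ≈ 394 Hz.

394 Hz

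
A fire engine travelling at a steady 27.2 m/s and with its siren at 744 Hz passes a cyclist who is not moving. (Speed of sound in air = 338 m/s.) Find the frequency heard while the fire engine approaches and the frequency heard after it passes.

809 Hz approaching; 689 Hz receding

Approaching: f₁ = f · v/(v − v_s) = 744 × 338/310.8 ≈ 809 Hz.
Receding: f₂ = f · v/(v + v_s) = 744 × 338/365.2 ≈ 689 Hz.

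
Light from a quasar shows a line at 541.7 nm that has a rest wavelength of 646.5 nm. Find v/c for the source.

0.175

λ'/λ₀ = 0.8379 < 1 (blueshift), so the source is approaching.
λ'/λ₀ = √((1 − β)/(1 + β)) for an approaching source ⇒ β = (1 − r²)/(1 + r²) with r = λ'/λ₀.
β = (1 − 0.7021)/(1 + 0.7021) ≈ 0.175.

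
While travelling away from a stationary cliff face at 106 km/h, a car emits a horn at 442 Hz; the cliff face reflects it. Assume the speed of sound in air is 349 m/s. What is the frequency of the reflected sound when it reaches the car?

373 Hz

106 km/h = 29.44 m/s.
The cliff face receives the sound from a moving source: f₁ = f₀ · v/(v + v_e) = 442 × 349/378.44 ≈ 408 Hz.
On the return leg the car is a moving observer: f₂ = f₁ · (v − v_e)/v = 408 × 319.56/349 ≈ 373 Hz.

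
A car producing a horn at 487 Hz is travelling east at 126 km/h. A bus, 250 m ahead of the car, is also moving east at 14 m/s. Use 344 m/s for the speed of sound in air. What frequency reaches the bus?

520 Hz

126 km/h = 35 m/s.
The bus is ahead, so the car is moving toward it while the bus is moving away from the car.
With source approaching and observer receding, f' = f · (v − v_o)/(v − v_s).
f' = 487 × (344 − 14)/(344 − 35) = 487 × 330/309 ≈ 520 Hz.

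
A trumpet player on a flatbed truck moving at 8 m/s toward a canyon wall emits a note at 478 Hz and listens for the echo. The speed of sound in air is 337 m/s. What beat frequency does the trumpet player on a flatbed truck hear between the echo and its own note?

23.2 Hz

The canyon wall receives the sound from a moving source: f₁ = f₀ · v/(v − v_e) = 478 × 337/329 ≈ 489.6 Hz.
On the return leg the trumpet player on a flatbed truck is a moving observer: f₂ = f₁ · (v + v_e)/v = 489.6 × 345/337 ≈ 501.2 Hz.
Beat against the emitted tone: |f₂ − f₀| = 2v_e·f₀/(v − v_e) = 2 × 8 × 478/329 ≈ 23.2 Hz.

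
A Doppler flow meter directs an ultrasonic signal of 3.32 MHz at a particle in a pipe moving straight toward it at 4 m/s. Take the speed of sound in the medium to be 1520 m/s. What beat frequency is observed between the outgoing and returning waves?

17520 Hz

The particle in a pipe first receives the wave as a moving observer: f₁ = f₀ · (v + u)/v = 3.32 × (1520 + 4)/1520 ≈ 3.32874 MHz.
The reflection then acts as a moving source: f₂ = f₁ · v/(v − u) ≈ 3.33752 MHz.
Beat frequency (with f₀ = 3320000 Hz): |f₂ − f₀| = 2u·f₀/(v − u) = 2 × 4 × 3320000/1516 ≈ 17520 Hz.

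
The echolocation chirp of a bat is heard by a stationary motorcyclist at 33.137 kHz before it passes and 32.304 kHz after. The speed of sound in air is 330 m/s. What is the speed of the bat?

4.2 m/s

f₁/f₂ = (v + v_s)/(v − v_s), so v_s = v · (f₁ − f₂)/(f₁ + f₂).
v_s = 330 × (33.137 − 32.304)/(33.137 + 32.304) = 330 × 0.833/65.441 ≈ 4.2 m/s.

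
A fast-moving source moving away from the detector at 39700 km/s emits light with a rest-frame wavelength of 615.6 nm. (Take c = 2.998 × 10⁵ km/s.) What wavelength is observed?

β = v/c = 39700/299800 = 0.1324.
Relativistic Doppler for wavelength: λ' = λ₀ · √((1 + β)/(1 − β)).
λ' = 615.6 × √(1.1324/0.8676) = 615.6 × 1.14248 ≈ 703.3 nm.

703.3 nm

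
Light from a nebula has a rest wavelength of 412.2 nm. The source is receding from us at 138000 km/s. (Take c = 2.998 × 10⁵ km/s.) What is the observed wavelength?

β = v/c = 138000/299800 = 0.4603.
Relativistic Doppler for wavelength: λ' = λ₀ · √((1 + β)/(1 − β)).
λ' = 412.2 × √(1.4603/0.5397) = 412.2 × 1.64493 ≈ 678.0 nm.

678.0 nm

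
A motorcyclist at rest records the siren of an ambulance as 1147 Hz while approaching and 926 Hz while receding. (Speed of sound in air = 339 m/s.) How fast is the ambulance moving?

f₁/f₂ = (v + v_s)/(v − v_s), so v_s = v · (f₁ − f₂)/(f₁ + f₂).
v_s = 339 × (1147 − 926)/(1147 + 926) = 339 × 221/2073 ≈ 36 m/s.

36 m/s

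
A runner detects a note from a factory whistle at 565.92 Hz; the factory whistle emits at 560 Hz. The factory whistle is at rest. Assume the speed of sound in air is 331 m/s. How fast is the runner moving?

f' > f, so the runner is approaching.
f' = f · (v + v_o)/v ⇒ v_o = v · |f'/f − 1|.
v_o = 331 × |565.92/560 − 1| = 331 × 0.01057 ≈ 3.5 m/s.

3.5 m/s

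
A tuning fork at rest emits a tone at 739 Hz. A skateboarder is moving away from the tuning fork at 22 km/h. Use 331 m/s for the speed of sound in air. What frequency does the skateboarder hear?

22 km/h = 6.111 m/s.
Only the observer moves, away from the source, so f' = f · (v − v_o)/v.
f' = 739 × (331 − 6.111)/331 = 739 × 324.89/331 ≈ 725 Hz.

725 Hz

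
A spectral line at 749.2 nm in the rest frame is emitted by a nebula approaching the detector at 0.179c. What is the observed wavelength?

625.2 nm

Relativistic Doppler for wavelength: λ' = λ₀ · √((1 − β)/(1 + β)).
λ' = 749.2 × √(0.8210/1.1790) = 749.2 × 0.83448 ≈ 625.2 nm.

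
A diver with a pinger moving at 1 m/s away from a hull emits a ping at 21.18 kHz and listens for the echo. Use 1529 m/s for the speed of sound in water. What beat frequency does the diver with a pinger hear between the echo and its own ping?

The hull receives the sound from a moving source: f₁ = f₀ · v/(v + v_e) = 21.18 × 1529/1530 ≈ 21.1662 kHz.
On the return leg the diver with a pinger is a moving observer: f₂ = f₁ · (v − v_e)/v = 21.1662 × 1528/1529 ≈ 21.1523 kHz.
Equivalently f₂ = f₀ · (v − v_e)/(v + v_e).
Beat against the emitted tone (with f₀ = 21180 Hz): |f₂ − f₀| = 2v_e·f₀/(v + v_e) = 2 × 1 × 21180/1530 ≈ 27.7 Hz.

27.7 Hz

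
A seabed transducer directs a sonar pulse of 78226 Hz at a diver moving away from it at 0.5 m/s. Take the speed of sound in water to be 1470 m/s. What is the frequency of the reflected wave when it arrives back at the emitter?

The diver first receives the wave as a moving observer: f₁ = f₀ · (v − u)/v = 78226 × (1470 − 0.5)/1470 ≈ 78199 Hz.
The reflection then acts as a moving source: f₂ = f₁ · v/(v + u) ≈ 78173 Hz.
Equivalently f₂ = f₀ · (v − u)/(v + u).

78173 Hz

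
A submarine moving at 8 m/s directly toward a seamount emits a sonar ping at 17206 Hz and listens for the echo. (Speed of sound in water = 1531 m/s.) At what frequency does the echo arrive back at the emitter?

The seamount receives the sound from a moving source: f₁ = f₀ · v/(v − v_e) = 17206 × 1531/1523 ≈ 17296 Hz.
On the return leg the submarine is a moving observer: f₂ = f₁ · (v + v_e)/v = 17296 × 1539/1531 ≈ 17387 Hz.

17387 Hz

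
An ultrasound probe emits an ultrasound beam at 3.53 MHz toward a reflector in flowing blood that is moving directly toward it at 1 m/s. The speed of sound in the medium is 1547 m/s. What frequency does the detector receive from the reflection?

3.535 MHz

The reflector in flowing blood first receives the wave as a moving observer: f₁ = f₀ · (v + u)/v = 3.53 × (1547 + 1)/1547 ≈ 3.532 MHz.
On reflection it acts as a source moving toward the stationary detector: f₂ = f₁ · v/(v − u) = 3.532 × 1547/1546 ≈ 3.535 MHz.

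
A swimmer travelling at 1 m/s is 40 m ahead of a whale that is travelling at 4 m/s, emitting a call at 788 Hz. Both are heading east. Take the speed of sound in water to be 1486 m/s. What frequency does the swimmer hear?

The swimmer is ahead, so the whale is moving toward it while the swimmer is moving away from the whale.
General Doppler shift: f' = f · (v − v_o)/(v − v_s).
f' = 788 × (1486 − 1)/(1486 − 4) = 788 × 1485/1482 ≈ 790 Hz.

790 Hz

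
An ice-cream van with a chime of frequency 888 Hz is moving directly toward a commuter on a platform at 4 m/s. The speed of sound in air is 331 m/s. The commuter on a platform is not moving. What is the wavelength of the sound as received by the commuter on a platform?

36.8 cm

Moving source, stationary observer: f' = f · v/(v − v_s) since the source is approaching.
f' = 888 × 331/(331 − 4) ≈ 899 Hz.
λ' = v/f' = 331/898.862 ≈ 36.8 cm.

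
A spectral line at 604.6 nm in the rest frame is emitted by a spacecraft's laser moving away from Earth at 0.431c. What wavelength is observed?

958.8 nm

Relativistic Doppler for wavelength: λ' = λ₀ · √((1 + β)/(1 − β)).
λ' = 604.6 × √(1.4310/0.5690) = 604.6 × 1.58586 ≈ 958.8 nm.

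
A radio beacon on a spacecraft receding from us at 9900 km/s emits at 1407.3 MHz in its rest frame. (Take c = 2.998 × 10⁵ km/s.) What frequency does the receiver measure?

1361.6 MHz

β = v/c = 9900/299800 = 0.0330.
Relativistic Doppler for frequency: f' = f₀ · √((1 − β)/(1 + β)).
f' = 1407.3 × √(0.9670/1.0330) = 1407.3 × 0.96751 ≈ 1361.6 MHz.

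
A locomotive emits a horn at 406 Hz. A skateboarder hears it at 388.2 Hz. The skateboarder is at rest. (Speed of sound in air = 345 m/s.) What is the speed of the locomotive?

15.8 m/s

f' < f, so the locomotive is receding.
f' = f · v/(v + v_s) ⇒ v_s = v · |1 − f/f'|.
v_s = 345 × |1 − 406/388.2| = 345 × 0.04585 ≈ 15.8 m/s.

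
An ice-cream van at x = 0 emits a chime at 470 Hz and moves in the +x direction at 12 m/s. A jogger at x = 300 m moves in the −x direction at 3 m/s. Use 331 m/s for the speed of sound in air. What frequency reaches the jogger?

The observer lies on the +x side, so the source is heading toward the observer and the observer is heading toward the source.
With source approaching and observer approaching, f' = f · (v + v_o)/(v − v_s).
f' = 470 × (331 + 3)/(331 − 12) = 470 × 334/319 ≈ 492 Hz.

492 Hz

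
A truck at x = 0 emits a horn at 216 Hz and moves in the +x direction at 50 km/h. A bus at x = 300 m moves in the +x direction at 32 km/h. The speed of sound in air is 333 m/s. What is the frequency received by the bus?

50 km/h = 13.89 m/s; 32 km/h = 8.889 m/s.
The observer lies on the +x side, so the source is heading toward the observer and the observer is heading away from the source.
Both move, so f' = f · (v − v_o)/(v − v_s).
f' = 216 × (333 − 8.889)/(333 − 13.89) = 216 × 324.11/319.11 ≈ 219 Hz.

219 Hz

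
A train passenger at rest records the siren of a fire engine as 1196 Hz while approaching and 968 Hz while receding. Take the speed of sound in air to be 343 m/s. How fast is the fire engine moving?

36 m/s

f₁/f₂ = (v + v_s)/(v − v_s), so v_s = v · (f₁ − f₂)/(f₁ + f₂).
v_s = 343 × (1196 − 968)/(1196 + 968) = 343 × 228/2164 ≈ 36 m/s.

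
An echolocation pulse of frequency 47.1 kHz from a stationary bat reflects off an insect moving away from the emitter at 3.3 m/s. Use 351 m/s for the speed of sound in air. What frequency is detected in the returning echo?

46.2 kHz

At the insect (a moving observer), f₁ = f₀ · (v − u)/v = 47.1 × 347.7/351 ≈ 46.7 kHz.
On reflection it acts as a source moving away from the stationary detector: f₂ = f₁ · v/(v + u) = 46.7 × 351/354.3 ≈ 46.2 kHz.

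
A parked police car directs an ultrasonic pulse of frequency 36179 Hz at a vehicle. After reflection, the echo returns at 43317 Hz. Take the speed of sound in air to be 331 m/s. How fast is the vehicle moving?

30 m/s

Double Doppler shift off a moving reflector: f₂ = f₀ · (v + u)/(v − u) (u > 0 toward emitter).
Rearranging, u = v · (f₂ − f₀)/(f₂ + f₀) = 331 × 7138/79496 ≈ 30 m/s.
So the vehicle is moving at 30 m/s toward the emitter.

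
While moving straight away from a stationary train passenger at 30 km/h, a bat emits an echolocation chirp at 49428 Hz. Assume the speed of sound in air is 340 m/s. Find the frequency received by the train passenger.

48246 Hz

30 km/h = 8.333 m/s.
Moving source, stationary observer: f' = f · v/(v + v_s) since the source is receding.
f' = 49428 × 340/(340 + 8.333) = 49428 × 340/348.3 ≈ 48246 Hz.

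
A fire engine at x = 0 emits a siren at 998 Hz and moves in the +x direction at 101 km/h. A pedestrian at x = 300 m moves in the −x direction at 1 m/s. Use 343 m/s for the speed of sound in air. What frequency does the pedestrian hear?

1090 Hz

101 km/h = 28.06 m/s.
The observer lies on the +x side, so the source is heading toward the observer and the observer is heading toward the source.
Both move, so f' = f · (v + v_o)/(v − v_s).
f' = 998 × (343 + 1)/(343 − 28.06) = 998 × 344/314.94 ≈ 1090 Hz.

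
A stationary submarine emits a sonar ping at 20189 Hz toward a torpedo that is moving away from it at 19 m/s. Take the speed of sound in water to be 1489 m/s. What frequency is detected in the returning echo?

19680 Hz

The torpedo first receives the wave as a moving observer: f₁ = f₀ · (v − u)/v = 20189 × (1489 − 19)/1489 ≈ 19931 Hz.
The reflection then acts as a moving source: f₂ = f₁ · v/(v + u) ≈ 19680 Hz.
Equivalently f₂ = f₀ · (v − u)/(v + u).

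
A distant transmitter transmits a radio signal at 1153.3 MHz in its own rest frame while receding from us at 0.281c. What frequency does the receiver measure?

Relativistic Doppler for frequency: f' = f₀ · √((1 − β)/(1 + β)).
f' = 1153.3 × √(0.7190/1.2810) = 1153.3 × 0.74919 ≈ 864.0 MHz.

864.0 MHz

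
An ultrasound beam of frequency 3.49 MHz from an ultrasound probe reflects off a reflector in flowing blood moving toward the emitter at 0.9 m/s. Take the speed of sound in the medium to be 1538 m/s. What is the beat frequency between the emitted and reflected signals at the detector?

At the reflector in flowing blood (a moving observer), f₁ = f₀ · (v + u)/v = 3.49 × 1538.9/1538 ≈ 3.49204 MHz.
On reflection it acts as a source moving toward the stationary detector: f₂ = f₁ · v/(v − u) = 3.49204 × 1538/1537.1 ≈ 3.49409 MHz.
Equivalently f₂ = f₀ · (v + u)/(v − u).
Beat frequency (with f₀ = 3490000 Hz): |f₂ − f₀| = 2u·f₀/(v − u) = 2 × 0.9 × 3490000/1537.1 ≈ 4087 Hz.

4087 Hz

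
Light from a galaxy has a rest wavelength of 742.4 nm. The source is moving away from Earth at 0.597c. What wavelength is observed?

1477.9 nm

Relativistic Doppler for wavelength: λ' = λ₀ · √((1 + β)/(1 − β)).
λ' = 742.4 × √(1.5970/0.4030) = 742.4 × 1.99067 ≈ 1477.9 nm.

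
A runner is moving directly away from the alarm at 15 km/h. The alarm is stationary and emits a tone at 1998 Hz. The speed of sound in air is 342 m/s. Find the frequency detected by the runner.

1974 Hz

15 km/h = 4.167 m/s.
Moving observer, stationary source: f' = f · (v − v_o)/v.
f' = 1998 × (342 − 4.167)/342 = 1998 × 337.83/342 ≈ 1974 Hz.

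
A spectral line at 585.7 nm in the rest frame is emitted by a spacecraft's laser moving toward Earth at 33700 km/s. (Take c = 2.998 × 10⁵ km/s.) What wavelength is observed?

523.2 nm

β = v/c = 33700/299800 = 0.1124.
Relativistic Doppler for wavelength: λ' = λ₀ · √((1 − β)/(1 + β)).
λ' = 585.7 × √(0.8876/1.1124) = 585.7 × 0.89325 ≈ 523.2 nm.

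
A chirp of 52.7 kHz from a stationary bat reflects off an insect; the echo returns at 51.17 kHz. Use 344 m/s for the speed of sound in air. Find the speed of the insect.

5.1 m/s

Double Doppler shift off a moving reflector: f₂ = f₀ · (v + u)/(v − u) (u > 0 toward emitter).
Rearranging, u = v · (f₂ − f₀)/(f₂ + f₀) = 344 × -1.53/103.87 ≈ -5.1 m/s.
So the insect is moving at 5.1 m/s away from the emitter.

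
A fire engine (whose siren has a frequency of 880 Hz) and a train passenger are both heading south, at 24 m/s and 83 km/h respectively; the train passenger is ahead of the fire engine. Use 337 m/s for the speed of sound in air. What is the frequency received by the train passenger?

883 Hz

83 km/h = 23.06 m/s.
The train passenger is ahead, so the fire engine is moving toward it while the train passenger is moving away from the fire engine.
With source approaching and observer receding, f' = f · (v − v_o)/(v − v_s).
f' = 880 × (337 − 23.06)/(337 − 24) = 880 × 313.94/313 ≈ 883 Hz.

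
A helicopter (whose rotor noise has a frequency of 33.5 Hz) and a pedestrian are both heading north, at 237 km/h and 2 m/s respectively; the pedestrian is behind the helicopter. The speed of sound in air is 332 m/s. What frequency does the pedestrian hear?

237 km/h = 65.83 m/s.
The pedestrian is behind, so the helicopter is moving away from it while the pedestrian is moving toward the helicopter.
With source receding and observer approaching, f' = f · (v + v_o)/(v + v_s).
f' = 33.5 × (332 + 2)/(332 + 65.83) = 33.5 × 334/397.83 ≈ 28.1 Hz.

28.1 Hz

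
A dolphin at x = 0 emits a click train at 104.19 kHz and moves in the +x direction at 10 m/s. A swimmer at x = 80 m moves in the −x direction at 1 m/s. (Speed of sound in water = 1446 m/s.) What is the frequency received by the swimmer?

The observer lies on the +x side, so the source is heading toward the observer and the observer is heading toward the source.
With source approaching and observer approaching, f' = f · (v + v_o)/(v − v_s).
f' = 104.19 × (1446 + 1)/(1446 − 10) = 104.19 × 1447/1436 ≈ 105.0 kHz.

105.0 kHz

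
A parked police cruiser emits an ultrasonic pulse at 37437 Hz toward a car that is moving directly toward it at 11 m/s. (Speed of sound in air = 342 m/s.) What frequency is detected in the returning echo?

At the car (a moving observer), f₁ = f₀ · (v + u)/v = 37437 × 353/342 ≈ 38641 Hz.
On reflection it acts as a source moving toward the stationary detector: f₂ = f₁ · v/(v − u) = 38641 × 342/331 ≈ 39925 Hz.

39925 Hz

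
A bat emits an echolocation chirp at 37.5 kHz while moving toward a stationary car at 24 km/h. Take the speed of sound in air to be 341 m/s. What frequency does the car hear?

24 km/h = 6.667 m/s.
With the source moving toward a stationary observer, f' = f · v/(v − v_s).
f' = 37.5 × 341/(341 − 6.667) = 37.5 × 341/334.3 ≈ 38.2 kHz.

38.2 kHz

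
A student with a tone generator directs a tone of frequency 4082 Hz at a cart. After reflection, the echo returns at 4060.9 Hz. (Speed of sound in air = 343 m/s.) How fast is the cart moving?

0.89 m/s

Double Doppler shift off a moving reflector: f₂ = f₀ · (v + u)/(v − u) (u > 0 toward emitter).
Rearranging, u = v · (f₂ − f₀)/(f₂ + f₀) = 343 × -21.1/8142.9 ≈ -0.89 m/s.
So the cart is moving at 0.89 m/s away from the emitter.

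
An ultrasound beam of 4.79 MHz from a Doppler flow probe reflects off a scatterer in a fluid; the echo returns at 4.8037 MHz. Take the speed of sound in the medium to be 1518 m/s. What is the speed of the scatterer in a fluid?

Double Doppler shift off a moving reflector: f₂ = f₀ · (v + u)/(v − u) (u > 0 toward emitter).
Rearranging, u = v · (f₂ − f₀)/(f₂ + f₀) = 1518 × 0.0137/9.5937 ≈ 2.17 m/s.
So the scatterer in a fluid is moving at 2.17 m/s toward the emitter.

2.17 m/s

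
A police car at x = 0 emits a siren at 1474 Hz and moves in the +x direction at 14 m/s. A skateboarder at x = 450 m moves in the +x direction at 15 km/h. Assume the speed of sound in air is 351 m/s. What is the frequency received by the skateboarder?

15 km/h = 4.167 m/s.
The observer lies on the +x side, so the source is heading toward the observer and the observer is heading away from the source.
General Doppler shift: f' = f · (v − v_o)/(v − v_s).
f' = 1474 × (351 − 4.167)/(351 − 14) = 1474 × 346.83/337 ≈ 1517 Hz.

1517 Hz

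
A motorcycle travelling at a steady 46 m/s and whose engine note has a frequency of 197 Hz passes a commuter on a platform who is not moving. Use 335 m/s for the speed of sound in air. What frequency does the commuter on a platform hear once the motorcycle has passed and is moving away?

173 Hz

Receding: f₂ = f · v/(v + v_s) = 197 × 335/381 ≈ 173 Hz.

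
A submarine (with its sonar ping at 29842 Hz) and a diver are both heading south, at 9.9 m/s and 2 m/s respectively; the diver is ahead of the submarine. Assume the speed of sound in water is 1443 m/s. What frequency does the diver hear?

30007 Hz

The diver is ahead, so the submarine is moving toward it while the diver is moving away from the submarine.
With source approaching and observer receding, f' = f · (v − v_o)/(v − v_s).
f' = 29842 × (1443 − 2)/(1443 − 9.9) = 29842 × 1441/1433.1 ≈ 30007 Hz.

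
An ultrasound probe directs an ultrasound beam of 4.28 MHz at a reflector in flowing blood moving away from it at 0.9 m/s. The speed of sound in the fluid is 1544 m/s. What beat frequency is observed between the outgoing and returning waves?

At the reflector in flowing blood (a moving observer), f₁ = f₀ · (v − u)/v = 4.28 × 1543.1/1544 ≈ 4.27751 MHz.
On reflection it acts as a source moving away from the stationary detector: f₂ = f₁ · v/(v + u) = 4.27751 × 1544/1544.9 ≈ 4.27501 MHz.
Equivalently f₂ = f₀ · (v − u)/(v + u).
Beat frequency (with f₀ = 4280000 Hz): |f₂ − f₀| = 2u·f₀/(v + u) = 2 × 0.9 × 4280000/1544.9 ≈ 4987 Hz.

4987 Hz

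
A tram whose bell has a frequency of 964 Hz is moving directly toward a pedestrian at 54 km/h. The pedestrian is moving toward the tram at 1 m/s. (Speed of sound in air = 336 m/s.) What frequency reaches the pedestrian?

54 km/h = 15 m/s.
General Doppler shift: f' = f · (v + v_o)/(v − v_s).
f' = 964 × (336 + 1)/(336 − 15) = 964 × 337/321 ≈ 1012 Hz.

1012 Hz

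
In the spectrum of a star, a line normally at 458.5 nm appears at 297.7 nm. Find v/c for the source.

0.407

λ'/λ₀ = 0.6493 < 1 (blueshift), so the source is approaching.
λ'/λ₀ = √((1 − β)/(1 + β)) for an approaching source ⇒ β = (1 − r²)/(1 + r²) with r = λ'/λ₀.
β = (1 − 0.4216)/(1 + 0.4216) ≈ 0.407.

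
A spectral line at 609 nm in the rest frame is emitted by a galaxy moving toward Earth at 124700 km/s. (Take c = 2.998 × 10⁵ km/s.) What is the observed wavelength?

391.1 nm

β = v/c = 124700/299800 = 0.4159.
Relativistic Doppler for wavelength: λ' = λ₀ · √((1 − β)/(1 + β)).
λ' = 609 × √(0.5841/1.4159) = 609 × 0.64225 ≈ 391.1 nm.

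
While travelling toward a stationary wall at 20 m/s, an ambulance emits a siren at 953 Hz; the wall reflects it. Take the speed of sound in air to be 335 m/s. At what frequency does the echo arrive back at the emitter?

1074 Hz

The wall receives the sound from a moving source: f₁ = f₀ · v/(v − v_e) = 953 × 335/315 ≈ 1014 Hz.
On the return leg the ambulance is a moving observer: f₂ = f₁ · (v + v_e)/v = 1014 × 355/335 ≈ 1074 Hz.
Equivalently f₂ = f₀ · (v + v_e)/(v − v_e).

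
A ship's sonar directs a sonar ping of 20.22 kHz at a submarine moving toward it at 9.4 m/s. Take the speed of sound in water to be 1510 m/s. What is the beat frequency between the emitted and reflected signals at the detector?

253 Hz

At the submarine (a moving observer), f₁ = f₀ · (v + u)/v = 20.22 × 1519.4/1510 ≈ 20.346 kHz.
The reflection then acts as a moving source: f₂ = f₁ · v/(v − u) ≈ 20.473 kHz.
Beat frequency (with f₀ = 20220 Hz): |f₂ − f₀| = 2u·f₀/(v − u) = 2 × 9.4 × 20220/1500.6 ≈ 253 Hz.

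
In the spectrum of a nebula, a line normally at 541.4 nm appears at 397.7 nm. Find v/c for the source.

0.299

λ'/λ₀ = 0.7346 < 1 (blueshift), so the source is approaching.
λ'/λ₀ = √((1 − β)/(1 + β)) for an approaching source ⇒ β = (1 − r²)/(1 + r²) with r = λ'/λ₀.
β = (1 − 0.5396)/(1 + 0.5396) ≈ 0.299.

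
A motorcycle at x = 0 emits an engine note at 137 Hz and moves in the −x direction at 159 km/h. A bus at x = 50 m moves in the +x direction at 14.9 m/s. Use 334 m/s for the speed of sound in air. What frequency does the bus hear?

159 km/h = 44.17 m/s.
The observer lies on the +x side, so the source is heading away from the observer and the observer is heading away from the source.
With source receding and observer receding, f' = f · (v − v_o)/(v + v_s).
f' = 137 × (334 − 14.9)/(334 + 44.17) = 137 × 319.1/378.17 ≈ 116 Hz.

116 Hz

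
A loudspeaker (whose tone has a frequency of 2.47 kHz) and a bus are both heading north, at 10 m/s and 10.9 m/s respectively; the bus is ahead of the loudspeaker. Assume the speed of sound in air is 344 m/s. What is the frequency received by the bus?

2.46 kHz

The bus is ahead, so the loudspeaker is moving toward it while the bus is moving away from the loudspeaker.
Both move, so f' = f · (v − v_o)/(v − v_s).
f' = 2.47 × (344 − 10.9)/(344 − 10) = 2.47 × 333.1/334 ≈ 2.46 kHz.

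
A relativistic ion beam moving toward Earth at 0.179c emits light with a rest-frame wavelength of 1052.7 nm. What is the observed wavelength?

878.5 nm

Relativistic Doppler for wavelength: λ' = λ₀ · √((1 − β)/(1 + β)).
λ' = 1052.7 × √(0.8210/1.1790) = 1052.7 × 0.83448 ≈ 878.5 nm.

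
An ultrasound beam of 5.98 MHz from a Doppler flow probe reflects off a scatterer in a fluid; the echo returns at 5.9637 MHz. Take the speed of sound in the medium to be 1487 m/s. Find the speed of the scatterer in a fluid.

2.03 m/s

Double Doppler shift off a moving reflector: f₂ = f₀ · (v + u)/(v − u) (u > 0 toward emitter).
Rearranging, u = v · (f₂ − f₀)/(f₂ + f₀) = 1487 × -0.0163/11.9437 ≈ -2.03 m/s.
So the scatterer in a fluid is moving at 2.03 m/s away from the emitter.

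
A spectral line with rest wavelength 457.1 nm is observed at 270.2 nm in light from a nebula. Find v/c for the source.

0.482c

λ'/λ₀ = 0.5911 < 1 (blueshift), so the source is approaching.
λ'/λ₀ = √((1 − β)/(1 + β)) for an approaching source ⇒ β = (1 − r²)/(1 + r²) with r = λ'/λ₀.
β = (1 − 0.3494)/(1 + 0.3494) ≈ 0.482.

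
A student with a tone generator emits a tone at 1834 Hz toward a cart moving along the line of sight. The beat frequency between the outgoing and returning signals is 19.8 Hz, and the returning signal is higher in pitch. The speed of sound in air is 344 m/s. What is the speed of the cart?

1.85 m/s

Double Doppler shift off a moving reflector: f₂ = f₀ · (v + u)/(v − u) (u > 0 toward emitter).
Returning signal is higher, so f₂ = f₀ + Δf = 1834 + 19.8 = 1853.8 Hz.
Rearranging, u = v · (f₂ − f₀)/(f₂ + f₀) = 344 × 19.8/3687.8 ≈ 1.85 m/s.
So the cart is moving at 1.85 m/s toward the emitter.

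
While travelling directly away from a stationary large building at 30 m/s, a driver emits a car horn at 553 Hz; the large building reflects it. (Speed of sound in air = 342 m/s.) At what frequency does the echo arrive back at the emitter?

464 Hz

The large building receives the sound from a moving source: f₁ = f₀ · v/(v + v_e) = 553 × 342/372 ≈ 508 Hz.
On the return leg the driver is a moving observer: f₂ = f₁ · (v − v_e)/v = 508 × 312/342 ≈ 464 Hz.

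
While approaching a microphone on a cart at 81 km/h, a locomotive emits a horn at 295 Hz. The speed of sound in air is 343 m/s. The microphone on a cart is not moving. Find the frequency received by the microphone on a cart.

316 Hz

81 km/h = 22.5 m/s.
Only the source moves, toward the listener, so f' = f · v/(v − v_s).
f' = 295 × 343/(343 − 22.5) = 295 × 343/320.5 ≈ 316 Hz.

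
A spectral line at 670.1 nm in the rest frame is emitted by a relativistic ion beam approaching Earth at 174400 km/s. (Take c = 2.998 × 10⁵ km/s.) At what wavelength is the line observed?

β = v/c = 174400/299800 = 0.5817.
Relativistic Doppler for wavelength: λ' = λ₀ · √((1 − β)/(1 + β)).
λ' = 670.1 × √(0.4183/1.5817) = 670.1 × 0.51424 ≈ 344.6 nm.

344.6 nm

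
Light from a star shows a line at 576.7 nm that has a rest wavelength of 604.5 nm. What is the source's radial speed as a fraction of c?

λ'/λ₀ = 0.9540 < 1 (blueshift), so the source is approaching.
λ'/λ₀ = √((1 − β)/(1 + β)) for an approaching source ⇒ β = (1 − r²)/(1 + r²) with r = λ'/λ₀.
β = (1 − 0.9101)/(1 + 0.9101) ≈ 0.047.

0.047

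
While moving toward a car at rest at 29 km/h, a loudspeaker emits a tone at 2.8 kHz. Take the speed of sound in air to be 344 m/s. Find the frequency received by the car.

29 km/h = 8.056 m/s.
With the source moving toward a stationary observer, f' = f · v/(v − v_s).
f' = 2.8 × 344/(344 − 8.056) = 2.8 × 344/335.9 ≈ 2.87 kHz.

2.87 kHz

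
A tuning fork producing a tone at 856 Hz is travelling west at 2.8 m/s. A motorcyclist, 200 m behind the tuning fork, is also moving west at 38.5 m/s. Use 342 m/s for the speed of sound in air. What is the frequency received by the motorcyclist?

The motorcyclist is behind, so the tuning fork is moving away from it while the motorcyclist is moving toward the tuning fork.
Both move, so f' = f · (v + v_o)/(v + v_s).
f' = 856 × (342 + 38.5)/(342 + 2.8) = 856 × 380.5/344.8 ≈ 945 Hz.

945 Hz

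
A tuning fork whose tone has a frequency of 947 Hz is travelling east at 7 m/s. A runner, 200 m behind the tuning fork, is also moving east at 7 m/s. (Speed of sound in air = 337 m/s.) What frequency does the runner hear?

947 Hz

The runner is behind, so the tuning fork is moving away from it while the runner is moving toward the tuning fork.
With source receding and observer approaching, f' = f · (v + v_o)/(v + v_s).
f' = 947 × (337 + 7)/(337 + 7) = 947 × 344/344 ≈ 947 Hz.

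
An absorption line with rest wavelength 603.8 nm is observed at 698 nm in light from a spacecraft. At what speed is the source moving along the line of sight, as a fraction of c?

λ'/λ₀ = 1.1560 > 1 (redshift), so the source is receding.
λ'/λ₀ = √((1 + β)/(1 − β)) for a receding source ⇒ β = (r² − 1)/(r² + 1) with r = λ'/λ₀.
β = (1.3364 − 1)/(1.3364 + 1) ≈ 0.144.

0.144c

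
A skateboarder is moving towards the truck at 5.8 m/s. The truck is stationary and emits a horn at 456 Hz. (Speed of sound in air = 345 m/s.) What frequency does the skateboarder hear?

464 Hz

Moving observer, stationary source: f' = f · (v + v_o)/v.
f' = 456 × (345 + 5.8)/345 = 456 × 350.8/345 ≈ 464 Hz.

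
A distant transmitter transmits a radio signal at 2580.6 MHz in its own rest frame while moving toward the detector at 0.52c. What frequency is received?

Relativistic Doppler for frequency: f' = f₀ · √((1 + β)/(1 − β)).
f' = 2580.6 × √(1.5200/0.4800) = 2580.6 × 1.77951 ≈ 4592.2 MHz.

4592.2 MHz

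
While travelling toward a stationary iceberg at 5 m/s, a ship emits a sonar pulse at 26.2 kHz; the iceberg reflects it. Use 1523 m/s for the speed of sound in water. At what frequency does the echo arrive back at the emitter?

The iceberg receives the sound from a moving source: f₁ = f₀ · v/(v − v_e) = 26.2 × 1523/1518 ≈ 26.3 kHz.
On the return leg the ship is a moving observer: f₂ = f₁ · (v + v_e)/v = 26.3 × 1528/1523 ≈ 26.4 kHz.
Equivalently f₂ = f₀ · (v + v_e)/(v − v_e).

26.4 kHz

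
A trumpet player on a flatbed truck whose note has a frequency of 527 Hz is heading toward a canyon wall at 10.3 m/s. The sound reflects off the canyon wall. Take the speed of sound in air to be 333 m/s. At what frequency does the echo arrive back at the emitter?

561 Hz

The canyon wall receives the sound from a moving source: f₁ = f₀ · v/(v − v_e) = 527 × 333/322.7 ≈ 544 Hz.
On the return leg the trumpet player on a flatbed truck is a moving observer: f₂ = f₁ · (v + v_e)/v = 544 × 343.3/333 ≈ 561 Hz.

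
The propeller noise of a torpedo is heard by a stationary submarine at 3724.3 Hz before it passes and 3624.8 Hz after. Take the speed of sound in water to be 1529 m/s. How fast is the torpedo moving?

20.7 m/s

f₁/f₂ = (v + v_s)/(v − v_s), so v_s = v · (f₁ − f₂)/(f₁ + f₂).
v_s = 1529 × (3724.3 − 3624.8)/(3724.3 + 3624.8) = 1529 × 99.5/7349.1 ≈ 20.7 m/s.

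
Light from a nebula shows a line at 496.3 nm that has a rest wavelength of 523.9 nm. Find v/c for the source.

0.054

λ'/λ₀ = 0.9473 < 1 (blueshift), so the source is approaching.
λ'/λ₀ = √((1 − β)/(1 + β)) for an approaching source ⇒ β = (1 − r²)/(1 + r²) with r = λ'/λ₀.
β = (1 − 0.8974)/(1 + 0.8974) ≈ 0.054.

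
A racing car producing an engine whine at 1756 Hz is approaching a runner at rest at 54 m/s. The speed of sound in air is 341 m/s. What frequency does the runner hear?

Moving source, stationary observer: f' = f · v/(v − v_s) since the source is approaching.
f' = 1756 × 341/(341 − 54) = 1756 × 341/287 ≈ 2086 Hz.

2086 Hz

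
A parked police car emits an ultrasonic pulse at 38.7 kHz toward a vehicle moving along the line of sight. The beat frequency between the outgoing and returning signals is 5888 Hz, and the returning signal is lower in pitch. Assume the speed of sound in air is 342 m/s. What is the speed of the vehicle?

28 m/s

Double Doppler shift off a moving reflector: f₂ = f₀ · (v + u)/(v − u) (u > 0 toward emitter).
Returning signal is lower, so f₂ = f₀ − Δf = 38700 − 5888 = 32812 Hz.
Rearranging, u = v · (f₂ − f₀)/(f₂ + f₀) = 342 × -5888/71512 ≈ -28 m/s.
So the vehicle is moving at 28 m/s away from the emitter.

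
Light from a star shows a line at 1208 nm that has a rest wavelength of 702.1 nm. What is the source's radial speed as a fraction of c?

λ'/λ₀ = 1.7206 > 1 (redshift), so the source is receding.
λ'/λ₀ = √((1 + β)/(1 − β)) for a receding source ⇒ β = (r² − 1)/(r² + 1) with r = λ'/λ₀.
β = (2.9603 − 1)/(2.9603 + 1) ≈ 0.495.

0.495c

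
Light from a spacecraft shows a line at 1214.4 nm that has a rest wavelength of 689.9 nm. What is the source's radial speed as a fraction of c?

λ'/λ₀ = 1.7603 > 1 (redshift), so the source is receding.
λ'/λ₀ = √((1 + β)/(1 − β)) for a receding source ⇒ β = (r² − 1)/(r² + 1) with r = λ'/λ₀.
β = (3.0985 − 1)/(3.0985 + 1) ≈ 0.512.

0.512c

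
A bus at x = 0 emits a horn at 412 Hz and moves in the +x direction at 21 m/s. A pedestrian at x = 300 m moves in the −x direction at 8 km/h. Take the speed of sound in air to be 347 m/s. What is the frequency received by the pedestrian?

441 Hz

8 km/h = 2.222 m/s.
The observer lies on the +x side, so the source is heading toward the observer and the observer is heading toward the source.
General Doppler shift: f' = f · (v + v_o)/(v − v_s).
f' = 412 × (347 + 2.222)/(347 − 21) = 412 × 349.22/326 ≈ 441 Hz.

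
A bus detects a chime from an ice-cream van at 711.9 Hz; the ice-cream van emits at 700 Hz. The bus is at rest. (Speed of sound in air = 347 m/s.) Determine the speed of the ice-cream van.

5.8 m/s

f' > f, so the ice-cream van is approaching.
f' = f · v/(v − v_s) ⇒ v_s = v · |1 − f/f'|.
v_s = 347 × |1 − 700/711.9| = 347 × 0.01672 ≈ 5.8 m/s.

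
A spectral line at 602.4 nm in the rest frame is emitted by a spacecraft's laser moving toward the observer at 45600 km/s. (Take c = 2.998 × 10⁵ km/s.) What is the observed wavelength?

516.8 nm

β = v/c = 45600/299800 = 0.1521.
Relativistic Doppler for wavelength: λ' = λ₀ · √((1 − β)/(1 + β)).
λ' = 602.4 × √(0.8479/1.1521) = 602.4 × 0.85788 ≈ 516.8 nm.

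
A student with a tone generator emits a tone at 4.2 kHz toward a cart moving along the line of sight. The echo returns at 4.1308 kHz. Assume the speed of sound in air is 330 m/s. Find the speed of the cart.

2.74 m/s

Double Doppler shift off a moving reflector: f₂ = f₀ · (v + u)/(v − u) (u > 0 toward emitter).
Rearranging, u = v · (f₂ − f₀)/(f₂ + f₀) = 330 × -0.0692/8.3308 ≈ -2.74 m/s.
So the cart is moving at 2.74 m/s away from the emitter.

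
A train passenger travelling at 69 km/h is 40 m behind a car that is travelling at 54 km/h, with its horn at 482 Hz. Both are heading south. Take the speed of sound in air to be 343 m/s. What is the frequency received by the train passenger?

488 Hz

54 km/h = 15 m/s; 69 km/h = 19.17 m/s.
The train passenger is behind, so the car is moving away from it while the train passenger is moving toward the car.
Both move, so f' = f · (v + v_o)/(v + v_s).
f' = 482 × (343 + 19.17)/(343 + 15) = 482 × 362.17/358 ≈ 488 Hz.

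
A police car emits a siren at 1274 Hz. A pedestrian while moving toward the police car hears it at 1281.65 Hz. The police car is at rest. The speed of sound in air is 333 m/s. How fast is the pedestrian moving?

2.00 m/s

f' = f · (v + v_o)/v ⇒ v_o = v · |f'/f − 1|.
v_o = 333 × |1281.65/1274 − 1| = 333 × 0.006005 ≈ 2.00 m/s.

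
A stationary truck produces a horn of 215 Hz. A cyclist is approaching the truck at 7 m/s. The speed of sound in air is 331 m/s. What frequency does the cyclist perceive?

220 Hz

Only the observer moves, toward the source, so f' = f · (v + v_o)/v.
f' = 215 × (331 + 7)/331 = 215 × 338/331 ≈ 220 Hz.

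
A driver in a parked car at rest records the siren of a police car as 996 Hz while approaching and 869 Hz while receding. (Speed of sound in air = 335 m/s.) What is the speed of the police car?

22.8 m/s

f₁/f₂ = (v + v_s)/(v − v_s), so v_s = v · (f₁ − f₂)/(f₁ + f₂).
v_s = 335 × (996 − 869)/(996 + 869) = 335 × 127/1865 ≈ 22.8 m/s.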